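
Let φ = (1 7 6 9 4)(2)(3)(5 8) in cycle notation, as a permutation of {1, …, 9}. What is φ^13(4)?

4 lies in the 5-cycle (1 7 6 9 4).
On a 5-cycle, φ^5 is the identity, so φ^13 = φ^3 there (13 ≡ 3 mod 5).
Advancing 3 steps from 4: 4 → 1 → 7 → 6.

6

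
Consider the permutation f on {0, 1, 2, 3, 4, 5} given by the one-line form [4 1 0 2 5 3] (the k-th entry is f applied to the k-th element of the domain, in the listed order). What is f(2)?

0

2 is element number 3 of the domain, and entry number 3 of the one-line form is 0, so f(2) = 0.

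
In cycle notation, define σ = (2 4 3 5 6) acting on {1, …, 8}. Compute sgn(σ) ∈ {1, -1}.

The cycle lengths are 5, 1, 1, 1.
A cycle of length ℓ contributes ℓ−1 transpositions, so σ is a product of 4 transpositions — even.

1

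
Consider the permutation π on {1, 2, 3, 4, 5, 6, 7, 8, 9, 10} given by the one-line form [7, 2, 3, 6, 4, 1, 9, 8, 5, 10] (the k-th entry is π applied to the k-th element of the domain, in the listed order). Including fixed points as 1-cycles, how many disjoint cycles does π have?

5

The cycle decomposition is (1 7 9 5 4 6)(2)(3)(8)(10), which has 5 cycles (counting 1-cycles).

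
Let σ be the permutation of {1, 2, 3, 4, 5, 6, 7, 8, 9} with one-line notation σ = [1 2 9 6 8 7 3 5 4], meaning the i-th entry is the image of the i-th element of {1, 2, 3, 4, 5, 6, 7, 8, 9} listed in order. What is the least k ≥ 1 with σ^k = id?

10

The disjoint-cycle form of σ has cycle lengths 5, 2, 1, 1.
The order of σ is the least common multiple of its cycle lengths: lcm(5, 2) = 10.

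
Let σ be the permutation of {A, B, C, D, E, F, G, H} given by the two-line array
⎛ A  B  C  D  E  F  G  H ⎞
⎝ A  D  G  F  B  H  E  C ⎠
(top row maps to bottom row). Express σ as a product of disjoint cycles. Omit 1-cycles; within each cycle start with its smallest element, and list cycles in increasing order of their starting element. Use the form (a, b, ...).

Start at B and follow images: B → D → F → H → C → G → E → B, giving the cycle (B, D, F, H, C, G, E).
Repeating from the next unused element and collecting all non-trivial cycles gives (B, D, F, H, C, G, E).

(B, D, F, H, C, G, E)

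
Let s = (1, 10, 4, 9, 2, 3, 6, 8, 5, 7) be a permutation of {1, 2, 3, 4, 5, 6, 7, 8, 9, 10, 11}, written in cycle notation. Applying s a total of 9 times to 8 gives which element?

6

8 lies in the 10-cycle (1, 10, 4, 9, 2, 3, 6, 8, 5, 7).
Stepping 9 places around the cycle: 8 → 5 → 7 → 1 → 10 → 4 → 9 → 2 → 3 → 6.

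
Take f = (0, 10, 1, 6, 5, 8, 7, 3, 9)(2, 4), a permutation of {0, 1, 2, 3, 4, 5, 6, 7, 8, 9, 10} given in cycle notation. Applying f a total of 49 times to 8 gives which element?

8 lies in the 9-cycle (0, 10, 1, 6, 5, 8, 7, 3, 9).
On a 9-cycle, f^9 is the identity, so f^49 = f^4 there (49 ≡ 4 mod 9).
Stepping 4 places around the cycle: 8 → 7 → 3 → 9 → 0.

0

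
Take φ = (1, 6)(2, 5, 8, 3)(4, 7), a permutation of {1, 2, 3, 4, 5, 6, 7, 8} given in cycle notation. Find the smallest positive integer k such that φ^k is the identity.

4

The cycle type of φ is (4, 2, 2).
The order of φ is the least common multiple of its cycle lengths: lcm(4, 2, 2) = 4.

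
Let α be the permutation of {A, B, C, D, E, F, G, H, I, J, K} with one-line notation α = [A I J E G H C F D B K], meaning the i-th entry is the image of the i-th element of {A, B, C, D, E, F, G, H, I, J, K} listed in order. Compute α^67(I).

C

Tracing I → D → … returns to I after 7 steps, so I lies in a 7-cycle (B I D E G C J).
Since the cycle has length 7, α^67 acts on it the same as α^4 (67 mod 7 = 4).
Stepping 4 places around the cycle: I → D → E → G → C.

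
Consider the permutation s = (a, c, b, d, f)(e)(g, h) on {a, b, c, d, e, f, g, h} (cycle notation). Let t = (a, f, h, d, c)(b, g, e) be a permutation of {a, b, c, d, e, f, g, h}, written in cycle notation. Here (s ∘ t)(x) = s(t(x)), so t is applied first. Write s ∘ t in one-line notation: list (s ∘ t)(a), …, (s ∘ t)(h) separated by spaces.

For each element, apply t then s: a → f → a; b → g → h; c → a → c; d → c → b; e → b → d; f → h → g; g → e → e; h → d → f.
Collecting the images, s ∘ t = [a h c b d g e f].

a h c b d g e f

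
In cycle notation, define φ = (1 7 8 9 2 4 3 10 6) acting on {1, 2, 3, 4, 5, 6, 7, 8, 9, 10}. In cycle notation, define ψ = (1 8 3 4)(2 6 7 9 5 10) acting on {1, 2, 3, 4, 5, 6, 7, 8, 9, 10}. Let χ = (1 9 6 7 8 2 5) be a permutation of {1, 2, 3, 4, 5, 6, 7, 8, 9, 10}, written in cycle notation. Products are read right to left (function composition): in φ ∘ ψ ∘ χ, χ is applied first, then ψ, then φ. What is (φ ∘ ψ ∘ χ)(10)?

4

Chase 10: χ(10) = 10; ψ(10) = 2; φ(2) = 4. Hence (φ ∘ ψ ∘ χ)(10) = 4.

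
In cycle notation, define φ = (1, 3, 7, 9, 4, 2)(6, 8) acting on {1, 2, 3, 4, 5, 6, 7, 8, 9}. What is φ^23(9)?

7

9 lies in the 6-cycle (1, 3, 7, 9, 4, 2).
Powers repeat with period 6 on this cycle, and 23 mod 6 = 5, so φ^23(9) = φ^5(9).
Stepping 5 places around the cycle: 9 → 4 → 2 → 1 → 3 → 7.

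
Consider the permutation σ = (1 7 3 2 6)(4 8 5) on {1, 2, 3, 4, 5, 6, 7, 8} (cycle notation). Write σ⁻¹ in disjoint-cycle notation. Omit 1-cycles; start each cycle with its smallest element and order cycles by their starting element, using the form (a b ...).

(1 6 2 3 7)(4 5 8)

Inverting a permutation written in cycle notation just reverses the order within every cycle.
After reversing and putting each cycle's least element first, σ⁻¹ = (1 6 2 3 7)(4 5 8).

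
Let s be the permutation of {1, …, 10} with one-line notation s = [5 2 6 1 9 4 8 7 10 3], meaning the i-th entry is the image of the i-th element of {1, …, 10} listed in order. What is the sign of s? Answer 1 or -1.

In disjoint-cycle form the cycle lengths are 7, 2, 1.
A cycle of length ℓ contributes ℓ−1 transpositions, so s is a product of 6 + 1 = 7 transpositions — odd.

-1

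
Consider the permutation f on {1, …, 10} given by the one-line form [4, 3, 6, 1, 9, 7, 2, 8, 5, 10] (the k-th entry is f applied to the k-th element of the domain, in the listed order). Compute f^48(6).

6

Tracing 6 → 7 → … returns to 6 after 4 steps, so 6 lies in a 4-cycle (2 3 6 7).
Powers repeat with period 4 on this cycle, and 48 mod 4 = 0, so f^48(6) = f^0(6).
So f^48(6) = 6.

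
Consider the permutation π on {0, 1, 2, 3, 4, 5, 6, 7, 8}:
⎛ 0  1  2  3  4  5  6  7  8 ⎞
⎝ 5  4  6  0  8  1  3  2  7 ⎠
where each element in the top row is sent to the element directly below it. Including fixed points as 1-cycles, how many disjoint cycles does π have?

The cycle decomposition is (0, 5, 1, 4, 8, 7, 2, 6, 3), which has 1 cycle (counting 1-cycles).

1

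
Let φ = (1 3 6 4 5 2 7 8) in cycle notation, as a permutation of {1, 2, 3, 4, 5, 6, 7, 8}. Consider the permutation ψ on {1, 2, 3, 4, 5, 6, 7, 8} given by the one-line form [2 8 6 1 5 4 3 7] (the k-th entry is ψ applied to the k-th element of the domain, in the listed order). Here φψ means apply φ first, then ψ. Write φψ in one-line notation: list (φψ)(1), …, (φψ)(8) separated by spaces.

(φψ)(x) = ψ(φ(x)). Computing each image: ψ(φ(1)) = ψ(3) = 6, ψ(φ(2)) = ψ(7) = 3, ψ(φ(3)) = ψ(6) = 4, ψ(φ(4)) = ψ(5) = 5, ψ(φ(5)) = ψ(2) = 8, ψ(φ(6)) = ψ(4) = 1, ψ(φ(7)) = ψ(8) = 7, ψ(φ(8)) = ψ(1) = 2.
Hence φψ = [6 3 4 5 8 1 7 2].

6 3 4 5 8 1 7 2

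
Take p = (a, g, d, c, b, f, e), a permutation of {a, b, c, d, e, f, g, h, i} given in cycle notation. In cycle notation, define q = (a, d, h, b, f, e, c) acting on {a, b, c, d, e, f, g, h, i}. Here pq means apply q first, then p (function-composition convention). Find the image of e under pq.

(pq)(e) = p(q(e)). q(e) = c, then p(c) = b. So (pq)(e) = b.

b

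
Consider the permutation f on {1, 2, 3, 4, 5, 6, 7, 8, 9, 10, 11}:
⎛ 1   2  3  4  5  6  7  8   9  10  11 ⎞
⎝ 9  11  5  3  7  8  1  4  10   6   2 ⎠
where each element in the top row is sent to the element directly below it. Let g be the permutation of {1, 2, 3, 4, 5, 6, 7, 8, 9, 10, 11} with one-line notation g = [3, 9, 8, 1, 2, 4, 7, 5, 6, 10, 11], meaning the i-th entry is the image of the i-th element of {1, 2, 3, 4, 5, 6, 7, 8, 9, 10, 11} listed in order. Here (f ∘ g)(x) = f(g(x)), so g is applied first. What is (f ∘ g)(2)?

(f ∘ g)(2) = f(g(2)). g(2) = 9, then f(9) = 10. So (f ∘ g)(2) = 10.

10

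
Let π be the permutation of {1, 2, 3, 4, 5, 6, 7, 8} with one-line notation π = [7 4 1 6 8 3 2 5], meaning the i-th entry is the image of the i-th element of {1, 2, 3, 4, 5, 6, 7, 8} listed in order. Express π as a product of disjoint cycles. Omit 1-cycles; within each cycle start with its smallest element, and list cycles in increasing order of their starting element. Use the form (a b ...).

(1 7 2 4 6 3)(5 8)

Iterating π from 1 gives 1 → 7 → 2 → 4 → 6 → 3 → 1; that is the 6-cycle (1 7 2 4 6 3).
Continuing from each remaining unvisited element yields (1 7 2 4 6 3)(5 8).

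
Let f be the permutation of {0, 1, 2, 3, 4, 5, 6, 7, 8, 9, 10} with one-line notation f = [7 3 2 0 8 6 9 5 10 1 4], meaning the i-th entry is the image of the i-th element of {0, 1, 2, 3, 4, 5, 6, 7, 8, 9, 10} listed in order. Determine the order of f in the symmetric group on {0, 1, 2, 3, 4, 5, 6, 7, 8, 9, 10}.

Writing f as disjoint cycles, the cycle lengths are 7, 3, 1.
The order of f is the least common multiple of its cycle lengths: lcm(7, 3) = 21.

21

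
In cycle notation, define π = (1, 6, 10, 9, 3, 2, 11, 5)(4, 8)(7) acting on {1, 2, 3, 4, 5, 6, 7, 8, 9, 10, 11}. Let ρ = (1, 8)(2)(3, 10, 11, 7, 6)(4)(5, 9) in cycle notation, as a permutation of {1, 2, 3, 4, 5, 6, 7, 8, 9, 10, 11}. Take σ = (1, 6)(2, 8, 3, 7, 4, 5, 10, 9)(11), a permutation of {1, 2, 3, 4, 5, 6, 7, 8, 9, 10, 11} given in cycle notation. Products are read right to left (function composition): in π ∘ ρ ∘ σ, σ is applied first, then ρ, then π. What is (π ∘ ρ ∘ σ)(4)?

3

Apply the permutations in order: σ(4) = 5, then ρ(5) = 9, then π(9) = 3. So (π ∘ ρ ∘ σ)(4) = 3.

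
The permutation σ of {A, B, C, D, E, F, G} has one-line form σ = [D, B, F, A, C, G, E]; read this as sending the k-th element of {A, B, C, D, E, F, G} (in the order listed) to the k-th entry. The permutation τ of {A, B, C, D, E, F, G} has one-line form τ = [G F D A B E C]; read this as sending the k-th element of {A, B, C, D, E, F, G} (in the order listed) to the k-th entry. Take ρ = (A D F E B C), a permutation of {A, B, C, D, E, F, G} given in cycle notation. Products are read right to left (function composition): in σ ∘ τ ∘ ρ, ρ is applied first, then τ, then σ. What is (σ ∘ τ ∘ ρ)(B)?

Apply the permutations in order: ρ(B) = C, then τ(C) = D, then σ(D) = A. So (σ ∘ τ ∘ ρ)(B) = A.

A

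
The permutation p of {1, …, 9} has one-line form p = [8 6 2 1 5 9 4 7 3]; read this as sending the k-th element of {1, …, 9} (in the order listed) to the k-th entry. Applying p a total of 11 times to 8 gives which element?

Tracing 8 → 7 → … returns to 8 after 4 steps, so 8 lies in a 4-cycle (1 8 7 4).
Since the cycle has length 4, p^11 acts on it the same as p^3 (11 mod 4 = 3).
Advancing 3 steps from 8: 8 → 7 → 4 → 1.

1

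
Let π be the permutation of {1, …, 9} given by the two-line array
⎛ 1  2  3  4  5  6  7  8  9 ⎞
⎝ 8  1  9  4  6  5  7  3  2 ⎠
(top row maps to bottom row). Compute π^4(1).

Tracing 1 → 8 → … returns to 1 after 5 steps, so 1 lies in a 5-cycle (1, 8, 3, 9, 2).
Stepping 4 places around the cycle: 1 → 8 → 3 → 9 → 2.

2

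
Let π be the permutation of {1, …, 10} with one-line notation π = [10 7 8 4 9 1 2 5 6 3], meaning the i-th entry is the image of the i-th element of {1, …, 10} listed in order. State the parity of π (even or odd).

odd

In disjoint-cycle form the cycle lengths are 7, 2, 1.
A cycle of length ℓ contributes ℓ−1 transpositions, so π is a product of 6 + 1 = 7 transpositions — odd.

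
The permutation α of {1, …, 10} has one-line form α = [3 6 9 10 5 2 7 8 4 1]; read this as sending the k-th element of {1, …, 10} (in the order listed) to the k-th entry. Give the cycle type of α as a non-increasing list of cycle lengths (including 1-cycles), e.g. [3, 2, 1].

The disjoint cycles are (1, 3, 9, 4, 10)(2, 6)(5)(7)(8), with lengths 5, 2, 1, 1, 1 in non-increasing order.

[5, 2, 1, 1, 1]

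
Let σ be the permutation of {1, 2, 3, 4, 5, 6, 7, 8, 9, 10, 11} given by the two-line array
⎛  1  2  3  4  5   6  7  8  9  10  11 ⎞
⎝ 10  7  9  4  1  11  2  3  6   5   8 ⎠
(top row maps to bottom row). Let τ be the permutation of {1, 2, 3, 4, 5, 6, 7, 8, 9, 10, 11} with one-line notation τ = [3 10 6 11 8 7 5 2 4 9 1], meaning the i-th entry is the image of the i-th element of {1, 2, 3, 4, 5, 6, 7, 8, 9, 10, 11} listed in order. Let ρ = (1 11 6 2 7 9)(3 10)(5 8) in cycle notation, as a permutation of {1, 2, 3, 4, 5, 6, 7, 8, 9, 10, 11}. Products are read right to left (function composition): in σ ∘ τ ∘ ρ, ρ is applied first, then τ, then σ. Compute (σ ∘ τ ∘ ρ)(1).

Apply the permutations in order: ρ(1) = 11, then τ(11) = 1, then σ(1) = 10. So (σ ∘ τ ∘ ρ)(1) = 10.

10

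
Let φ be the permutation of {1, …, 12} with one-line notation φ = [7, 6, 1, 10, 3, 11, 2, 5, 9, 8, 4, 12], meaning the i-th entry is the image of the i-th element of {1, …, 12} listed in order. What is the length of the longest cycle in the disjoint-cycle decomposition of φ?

10

Decomposing into disjoint cycles gives (1 7 2 6 11 4 10 8 5 3); the longest has length 10.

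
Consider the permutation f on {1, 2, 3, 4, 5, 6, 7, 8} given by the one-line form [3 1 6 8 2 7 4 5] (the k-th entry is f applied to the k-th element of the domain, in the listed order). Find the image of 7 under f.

7 is element number 7 of the domain, and entry number 7 of the one-line form is 4, so f(7) = 4.

4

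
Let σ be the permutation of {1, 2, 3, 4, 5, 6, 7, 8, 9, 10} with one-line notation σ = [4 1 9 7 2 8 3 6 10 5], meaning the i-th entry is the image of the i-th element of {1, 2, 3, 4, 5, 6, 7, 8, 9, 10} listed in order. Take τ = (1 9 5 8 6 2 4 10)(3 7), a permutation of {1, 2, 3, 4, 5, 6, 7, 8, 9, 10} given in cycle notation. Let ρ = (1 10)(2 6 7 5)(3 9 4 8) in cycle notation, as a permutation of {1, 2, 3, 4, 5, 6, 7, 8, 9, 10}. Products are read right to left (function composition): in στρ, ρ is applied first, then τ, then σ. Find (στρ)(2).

1

(στρ)(2) = σ(τ(ρ(2))). ρ(2) = 6, then τ(6) = 2, then σ(2) = 1, so the result is 1.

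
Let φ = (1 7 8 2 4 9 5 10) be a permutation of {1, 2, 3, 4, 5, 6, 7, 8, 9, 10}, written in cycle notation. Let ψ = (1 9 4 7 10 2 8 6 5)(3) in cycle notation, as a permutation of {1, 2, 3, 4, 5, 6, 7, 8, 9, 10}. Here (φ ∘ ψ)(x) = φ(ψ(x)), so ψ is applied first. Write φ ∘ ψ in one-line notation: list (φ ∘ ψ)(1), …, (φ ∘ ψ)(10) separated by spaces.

(φ ∘ ψ)(x) = φ(ψ(x)). Computing each image: φ(ψ(1)) = φ(9) = 5, φ(ψ(2)) = φ(8) = 2, φ(ψ(3)) = φ(3) = 3, φ(ψ(4)) = φ(7) = 8, φ(ψ(5)) = φ(1) = 7, φ(ψ(6)) = φ(5) = 10, φ(ψ(7)) = φ(10) = 1, φ(ψ(8)) = φ(6) = 6, φ(ψ(9)) = φ(4) = 9, φ(ψ(10)) = φ(2) = 4.
Hence φ ∘ ψ = [5 2 3 8 7 10 1 6 9 4].

5 2 3 8 7 10 1 6 9 4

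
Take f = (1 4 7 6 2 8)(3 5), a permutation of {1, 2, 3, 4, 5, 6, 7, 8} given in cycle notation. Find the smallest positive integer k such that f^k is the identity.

The disjoint cycles have lengths 6, 2.
Since disjoint cycles commute, ord(f) = lcm(6, 2) = 6.

6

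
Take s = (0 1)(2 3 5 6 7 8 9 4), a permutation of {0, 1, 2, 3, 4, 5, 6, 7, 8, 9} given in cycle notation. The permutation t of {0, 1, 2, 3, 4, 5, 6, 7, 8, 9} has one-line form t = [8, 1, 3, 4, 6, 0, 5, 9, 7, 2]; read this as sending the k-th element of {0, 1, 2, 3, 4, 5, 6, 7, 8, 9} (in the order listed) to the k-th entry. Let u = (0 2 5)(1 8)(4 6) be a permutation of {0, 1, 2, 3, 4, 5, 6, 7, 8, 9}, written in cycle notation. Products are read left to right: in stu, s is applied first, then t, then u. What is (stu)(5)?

0

Chase 5: s(5) = 6; t(6) = 5; u(5) = 0. Hence (stu)(5) = 0.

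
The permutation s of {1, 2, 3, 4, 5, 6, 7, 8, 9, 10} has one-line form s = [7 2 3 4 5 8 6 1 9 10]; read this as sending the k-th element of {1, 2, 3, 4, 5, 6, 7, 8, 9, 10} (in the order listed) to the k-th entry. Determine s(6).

8

6 is element number 6 of the domain, and entry number 6 of the one-line form is 8, so s(6) = 8.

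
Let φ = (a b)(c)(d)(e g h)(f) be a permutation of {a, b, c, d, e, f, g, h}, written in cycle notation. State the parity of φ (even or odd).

The cycle lengths are 3, 2, 1, 1, 1.
A cycle is odd iff its length is even; φ has 1 even-length cycle, so sgn(φ) = (−1)^1 and φ is odd.

odd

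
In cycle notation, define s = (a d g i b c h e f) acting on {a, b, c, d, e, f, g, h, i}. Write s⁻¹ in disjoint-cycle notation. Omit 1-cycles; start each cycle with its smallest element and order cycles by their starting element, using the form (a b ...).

If s sends a → b within a cycle, s⁻¹ sends b → a; equivalently, reverse each cycle.
After reversing and putting each cycle's least element first, s⁻¹ = (a f e h c b i g d).

(a f e h c b i g d)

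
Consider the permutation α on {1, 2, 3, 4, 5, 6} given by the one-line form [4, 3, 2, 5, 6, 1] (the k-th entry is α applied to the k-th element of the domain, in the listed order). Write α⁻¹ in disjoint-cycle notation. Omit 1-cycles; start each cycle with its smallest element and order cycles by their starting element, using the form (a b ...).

(1 6 5 4)(2 3)

The cycle decomposition of α is (1 4 5 6)(2 3).
The inverse reverses every cycle; in canonical form, α⁻¹ = (1 6 5 4)(2 3).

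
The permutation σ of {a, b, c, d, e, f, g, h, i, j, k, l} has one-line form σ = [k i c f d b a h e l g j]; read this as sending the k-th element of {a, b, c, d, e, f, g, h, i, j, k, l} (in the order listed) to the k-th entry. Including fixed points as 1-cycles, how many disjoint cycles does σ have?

5

The cycle decomposition is (a k g)(b i e d f)(c)(h)(j l), which has 5 cycles (counting 1-cycles).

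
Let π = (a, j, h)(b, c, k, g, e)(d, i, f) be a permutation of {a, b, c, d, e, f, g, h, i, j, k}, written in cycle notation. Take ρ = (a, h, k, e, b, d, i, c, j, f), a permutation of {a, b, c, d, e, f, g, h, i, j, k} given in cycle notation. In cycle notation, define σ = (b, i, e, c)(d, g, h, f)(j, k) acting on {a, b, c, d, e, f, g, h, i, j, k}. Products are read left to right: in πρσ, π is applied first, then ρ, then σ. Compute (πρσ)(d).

b

Apply the permutations in order: π(d) = i, then ρ(i) = c, then σ(c) = b. So (πρσ)(d) = b.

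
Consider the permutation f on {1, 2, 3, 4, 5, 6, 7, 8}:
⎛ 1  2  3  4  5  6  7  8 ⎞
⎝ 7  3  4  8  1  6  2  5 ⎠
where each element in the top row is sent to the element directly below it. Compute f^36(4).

8

Tracing 4 → 8 → … returns to 4 after 7 steps, so 4 lies in a 7-cycle (1, 7, 2, 3, 4, 8, 5).
On a 7-cycle, f^7 is the identity, so f^36 = f^1 there (36 ≡ 1 mod 7).
Stepping 1 place around the cycle: 4 → 8.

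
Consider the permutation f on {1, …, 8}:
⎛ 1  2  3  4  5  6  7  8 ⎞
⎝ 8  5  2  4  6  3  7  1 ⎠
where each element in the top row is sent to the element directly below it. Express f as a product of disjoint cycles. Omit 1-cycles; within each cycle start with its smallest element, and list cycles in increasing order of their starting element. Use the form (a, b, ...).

(1, 8)(2, 5, 6, 3)

Start at 1 and follow images: 1 → 8 → 1, giving the cycle (1, 8).
Repeating from the next unused element and collecting all non-trivial cycles gives (1, 8)(2, 5, 6, 3).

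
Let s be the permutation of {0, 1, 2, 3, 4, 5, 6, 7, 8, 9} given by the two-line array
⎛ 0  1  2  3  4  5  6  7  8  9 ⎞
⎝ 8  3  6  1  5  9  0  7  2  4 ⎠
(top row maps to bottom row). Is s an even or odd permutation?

In disjoint-cycle form the cycle lengths are 4, 3, 2, 1.
A cycle is odd iff its length is even; s has 2 even-length cycles, so sgn(s) = (−1)^2 and s is even.

even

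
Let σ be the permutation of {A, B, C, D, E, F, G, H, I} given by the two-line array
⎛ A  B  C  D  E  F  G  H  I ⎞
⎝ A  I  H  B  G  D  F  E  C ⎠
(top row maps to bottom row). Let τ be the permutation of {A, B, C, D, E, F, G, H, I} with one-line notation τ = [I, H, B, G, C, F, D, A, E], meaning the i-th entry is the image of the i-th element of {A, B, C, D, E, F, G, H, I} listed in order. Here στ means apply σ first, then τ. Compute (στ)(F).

G

σ(F) = D, then τ(D) = G; composing gives (στ)(F) = G.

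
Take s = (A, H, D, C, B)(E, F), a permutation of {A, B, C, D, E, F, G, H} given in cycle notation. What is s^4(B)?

B lies in the 5-cycle (A, H, D, C, B).
Advancing 4 steps from B: B → A → H → D → C.

C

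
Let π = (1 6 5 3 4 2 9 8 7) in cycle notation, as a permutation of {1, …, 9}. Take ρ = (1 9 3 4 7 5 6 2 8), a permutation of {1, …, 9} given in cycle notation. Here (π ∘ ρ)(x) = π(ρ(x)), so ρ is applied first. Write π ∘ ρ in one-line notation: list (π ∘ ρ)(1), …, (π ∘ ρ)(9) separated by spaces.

For each element, apply ρ then π: 1 → 9 → 8; 2 → 8 → 7; 3 → 4 → 2; 4 → 7 → 1; 5 → 6 → 5; 6 → 2 → 9; 7 → 5 → 3; 8 → 1 → 6; 9 → 3 → 4.
So π ∘ ρ in one-line form is 8 7 2 1 5 9 3 6 4.

8 7 2 1 5 9 3 6 4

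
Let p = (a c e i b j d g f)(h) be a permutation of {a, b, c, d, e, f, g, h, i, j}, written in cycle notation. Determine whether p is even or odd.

The cycle lengths are 9, 1.
A cycle of length ℓ contributes ℓ−1 transpositions, so p is a product of 8 transpositions — even.

even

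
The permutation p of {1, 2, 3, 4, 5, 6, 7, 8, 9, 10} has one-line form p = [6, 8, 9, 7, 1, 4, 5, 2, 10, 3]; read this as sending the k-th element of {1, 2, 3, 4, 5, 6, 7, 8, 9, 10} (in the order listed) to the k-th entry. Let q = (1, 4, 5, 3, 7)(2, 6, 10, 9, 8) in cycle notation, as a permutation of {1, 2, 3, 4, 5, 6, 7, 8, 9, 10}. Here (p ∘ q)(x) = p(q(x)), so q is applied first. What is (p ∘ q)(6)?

3

q(6) = 10, then p(10) = 3; composing gives (p ∘ q)(6) = 3.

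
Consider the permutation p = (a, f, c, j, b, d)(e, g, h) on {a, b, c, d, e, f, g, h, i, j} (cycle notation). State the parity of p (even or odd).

The cycle lengths are 6, 3, 1.
A cycle is odd iff its length is even; p has 1 even-length cycle, so sgn(p) = (−1)^1 and p is odd.

odd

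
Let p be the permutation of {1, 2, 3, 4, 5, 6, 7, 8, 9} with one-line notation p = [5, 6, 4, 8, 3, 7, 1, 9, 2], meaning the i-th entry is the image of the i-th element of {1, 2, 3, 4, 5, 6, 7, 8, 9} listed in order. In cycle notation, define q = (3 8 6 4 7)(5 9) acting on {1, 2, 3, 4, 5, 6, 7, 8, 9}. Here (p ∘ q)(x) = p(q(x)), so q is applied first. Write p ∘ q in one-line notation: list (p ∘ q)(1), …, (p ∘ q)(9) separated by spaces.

Chase each element through q then p: 1 → 1 → 5; 2 → 2 → 6; 3 → 8 → 9; 4 → 7 → 1; 5 → 9 → 2; 6 → 4 → 8; 7 → 3 → 4; 8 → 6 → 7; 9 → 5 → 3.
So p ∘ q in one-line form is 5 6 9 1 2 8 4 7 3.

5 6 9 1 2 8 4 7 3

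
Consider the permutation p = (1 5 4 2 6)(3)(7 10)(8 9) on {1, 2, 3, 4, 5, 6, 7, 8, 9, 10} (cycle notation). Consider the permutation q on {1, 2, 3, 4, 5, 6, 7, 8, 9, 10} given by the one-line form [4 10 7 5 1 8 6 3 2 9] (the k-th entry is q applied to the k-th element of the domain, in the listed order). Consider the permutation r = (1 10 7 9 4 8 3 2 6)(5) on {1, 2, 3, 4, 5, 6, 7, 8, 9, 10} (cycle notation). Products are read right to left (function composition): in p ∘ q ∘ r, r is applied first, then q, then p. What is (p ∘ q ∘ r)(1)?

8

Apply the permutations in order: r(1) = 10, then q(10) = 9, then p(9) = 8. So (p ∘ q ∘ r)(1) = 8.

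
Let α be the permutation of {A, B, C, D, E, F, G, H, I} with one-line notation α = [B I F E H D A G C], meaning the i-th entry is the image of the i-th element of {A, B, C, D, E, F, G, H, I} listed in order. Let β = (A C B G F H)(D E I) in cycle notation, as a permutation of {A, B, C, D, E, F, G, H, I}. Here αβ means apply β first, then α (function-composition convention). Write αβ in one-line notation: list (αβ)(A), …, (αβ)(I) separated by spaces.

F A I H C G D B E

For each element, apply β then α: A → C → F; B → G → A; C → B → I; D → E → H; E → I → C; F → H → G; G → F → D; H → A → B; I → D → E.
Collecting the images, αβ = [F A I H C G D B E].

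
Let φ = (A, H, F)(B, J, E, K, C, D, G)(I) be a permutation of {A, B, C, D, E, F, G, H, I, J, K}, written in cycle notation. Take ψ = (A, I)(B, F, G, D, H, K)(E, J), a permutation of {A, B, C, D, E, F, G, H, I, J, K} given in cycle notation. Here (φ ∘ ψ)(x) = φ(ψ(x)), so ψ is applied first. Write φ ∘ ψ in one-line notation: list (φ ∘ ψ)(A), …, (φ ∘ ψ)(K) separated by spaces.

I A D F E B G C H K J

Chase each element through ψ then φ: A → I → I; B → F → A; C → C → D; D → H → F; E → J → E; F → G → B; G → D → G; H → K → C; I → A → H; J → E → K; K → B → J.
So φ ∘ ψ in one-line form is I A D F E B G C H K J.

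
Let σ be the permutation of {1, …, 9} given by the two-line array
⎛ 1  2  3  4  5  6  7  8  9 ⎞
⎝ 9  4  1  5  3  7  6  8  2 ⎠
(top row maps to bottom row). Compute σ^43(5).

Tracing 5 → 3 → … returns to 5 after 6 steps, so 5 lies in a 6-cycle (1 9 2 4 5 3).
Powers repeat with period 6 on this cycle, and 43 mod 6 = 1, so σ^43(5) = σ^1(5).
Advancing 1 step from 5: 5 → 3.

3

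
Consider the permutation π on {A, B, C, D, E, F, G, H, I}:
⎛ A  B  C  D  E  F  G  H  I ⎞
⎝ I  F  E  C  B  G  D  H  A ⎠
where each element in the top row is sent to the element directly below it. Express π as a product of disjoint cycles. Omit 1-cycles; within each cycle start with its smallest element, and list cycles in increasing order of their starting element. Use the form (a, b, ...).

(A, I)(B, F, G, D, C, E)

Iterating π from A gives A → I → A; that is the 2-cycle (A, I).
Continuing from each remaining unvisited element yields (A, I)(B, F, G, D, C, E).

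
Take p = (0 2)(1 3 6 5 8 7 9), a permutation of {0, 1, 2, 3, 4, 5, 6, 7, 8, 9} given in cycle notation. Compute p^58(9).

9 lies in the 7-cycle (1 3 6 5 8 7 9).
On a 7-cycle, p^7 is the identity, so p^58 = p^2 there (58 ≡ 2 mod 7).
Advancing 2 steps from 9: 9 → 1 → 3.

3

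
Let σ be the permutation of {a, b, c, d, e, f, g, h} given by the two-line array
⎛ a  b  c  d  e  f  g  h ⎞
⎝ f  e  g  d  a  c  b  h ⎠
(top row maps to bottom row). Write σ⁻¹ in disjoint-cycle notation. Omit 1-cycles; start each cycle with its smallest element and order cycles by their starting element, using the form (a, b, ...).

The cycle decomposition of σ is (a, f, c, g, b, e).
The inverse reverses every cycle; in canonical form, σ⁻¹ = (a, e, b, g, c, f).

(a, e, b, g, c, f)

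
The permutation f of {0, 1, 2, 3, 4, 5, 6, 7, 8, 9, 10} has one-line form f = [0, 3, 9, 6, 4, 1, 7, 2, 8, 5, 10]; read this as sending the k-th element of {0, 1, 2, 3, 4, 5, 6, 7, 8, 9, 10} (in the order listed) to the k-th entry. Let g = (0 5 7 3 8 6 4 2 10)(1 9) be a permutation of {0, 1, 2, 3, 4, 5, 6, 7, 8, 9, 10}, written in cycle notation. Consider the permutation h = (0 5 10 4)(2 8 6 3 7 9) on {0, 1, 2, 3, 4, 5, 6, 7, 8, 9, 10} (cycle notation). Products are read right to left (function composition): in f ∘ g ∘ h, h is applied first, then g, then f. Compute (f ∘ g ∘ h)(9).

10

Apply the permutations in order: h(9) = 2, then g(2) = 10, then f(10) = 10. So (f ∘ g ∘ h)(9) = 10.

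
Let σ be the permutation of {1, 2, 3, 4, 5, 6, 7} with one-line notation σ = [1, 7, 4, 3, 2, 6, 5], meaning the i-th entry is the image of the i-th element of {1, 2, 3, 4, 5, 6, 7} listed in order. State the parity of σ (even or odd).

In disjoint-cycle form the cycle lengths are 3, 2, 1, 1.
A cycle is odd iff its length is even; σ has 1 even-length cycle, so sgn(σ) = (−1)^1 and σ is odd.

odd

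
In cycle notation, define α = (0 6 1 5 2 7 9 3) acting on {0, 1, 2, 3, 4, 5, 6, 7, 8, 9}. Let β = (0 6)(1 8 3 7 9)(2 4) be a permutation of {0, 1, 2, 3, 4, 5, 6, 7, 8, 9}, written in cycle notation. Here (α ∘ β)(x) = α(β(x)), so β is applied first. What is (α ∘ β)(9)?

First apply β: β(9) = 1, then α(1) = 5. Thus (α ∘ β)(9) = 5.

5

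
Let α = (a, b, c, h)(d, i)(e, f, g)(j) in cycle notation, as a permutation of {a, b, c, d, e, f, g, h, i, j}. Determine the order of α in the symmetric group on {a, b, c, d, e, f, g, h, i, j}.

12

The cycle type of α is (4, 3, 2, 1).
The order is lcm(4, 3, 2) = 12.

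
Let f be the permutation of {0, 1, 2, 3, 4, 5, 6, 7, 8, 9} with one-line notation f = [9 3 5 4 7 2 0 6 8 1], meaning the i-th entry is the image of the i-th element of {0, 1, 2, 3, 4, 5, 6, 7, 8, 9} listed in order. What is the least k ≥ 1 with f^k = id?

The disjoint-cycle form of f has cycle lengths 7, 2, 1.
The order is lcm(7, 2) = 14.

14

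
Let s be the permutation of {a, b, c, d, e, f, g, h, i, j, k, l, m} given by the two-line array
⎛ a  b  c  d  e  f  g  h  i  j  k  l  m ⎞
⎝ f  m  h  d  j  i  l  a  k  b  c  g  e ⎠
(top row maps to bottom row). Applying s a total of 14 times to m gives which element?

j

Tracing m → e → … returns to m after 4 steps, so m lies in a 4-cycle (b, m, e, j).
Since the cycle has length 4, s^14 acts on it the same as s^2 (14 mod 4 = 2).
Advancing 2 steps from m: m → e → j.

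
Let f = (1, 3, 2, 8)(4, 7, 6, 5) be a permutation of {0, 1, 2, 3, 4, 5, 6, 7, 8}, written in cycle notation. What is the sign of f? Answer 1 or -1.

The cycle lengths are 4, 4, 1.
A cycle of length ℓ contributes ℓ−1 transpositions, so f is a product of 3 + 3 = 6 transpositions — even.

1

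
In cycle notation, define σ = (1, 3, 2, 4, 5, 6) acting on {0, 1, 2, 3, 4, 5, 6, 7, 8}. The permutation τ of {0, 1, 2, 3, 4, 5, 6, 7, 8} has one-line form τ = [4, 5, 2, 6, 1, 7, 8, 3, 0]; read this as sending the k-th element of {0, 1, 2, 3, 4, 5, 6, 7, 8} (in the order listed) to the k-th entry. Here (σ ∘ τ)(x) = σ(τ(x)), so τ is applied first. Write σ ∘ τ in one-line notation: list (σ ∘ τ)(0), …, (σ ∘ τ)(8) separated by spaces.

(σ ∘ τ)(x) = σ(τ(x)). Computing each image: σ(τ(0)) = σ(4) = 5, σ(τ(1)) = σ(5) = 6, σ(τ(2)) = σ(2) = 4, σ(τ(3)) = σ(6) = 1, σ(τ(4)) = σ(1) = 3, σ(τ(5)) = σ(7) = 7, σ(τ(6)) = σ(8) = 8, σ(τ(7)) = σ(3) = 2, σ(τ(8)) = σ(0) = 0.
Hence σ ∘ τ = [5 6 4 1 3 7 8 2 0].

5 6 4 1 3 7 8 2 0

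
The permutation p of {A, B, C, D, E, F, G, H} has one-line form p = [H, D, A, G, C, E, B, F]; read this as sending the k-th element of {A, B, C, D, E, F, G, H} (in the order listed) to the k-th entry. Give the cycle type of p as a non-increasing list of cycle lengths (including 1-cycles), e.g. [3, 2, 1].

[5, 3]

The disjoint cycles are (A, H, F, E, C)(B, D, G), with lengths 5, 3 in non-increasing order.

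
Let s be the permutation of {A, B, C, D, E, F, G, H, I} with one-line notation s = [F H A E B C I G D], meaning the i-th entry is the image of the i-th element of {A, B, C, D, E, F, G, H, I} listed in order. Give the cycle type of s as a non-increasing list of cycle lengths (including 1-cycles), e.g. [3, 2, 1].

The disjoint cycles are (A F C)(B H G I D E), with lengths 6, 3 in non-increasing order.

[6, 3]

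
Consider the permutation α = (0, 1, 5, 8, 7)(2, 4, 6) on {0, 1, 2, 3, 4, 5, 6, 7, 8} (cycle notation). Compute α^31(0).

1

0 lies in the 5-cycle (0, 1, 5, 8, 7).
On a 5-cycle, α^5 is the identity, so α^31 = α^1 there (31 ≡ 1 mod 5).
Advancing 1 step from 0: 0 → 1.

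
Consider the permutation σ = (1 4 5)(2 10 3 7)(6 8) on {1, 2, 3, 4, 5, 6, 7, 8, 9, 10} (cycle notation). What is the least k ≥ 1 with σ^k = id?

The cycle type of σ is (4, 3, 2, 1).
Since disjoint cycles commute, ord(σ) = lcm(4, 3, 2) = 12.

12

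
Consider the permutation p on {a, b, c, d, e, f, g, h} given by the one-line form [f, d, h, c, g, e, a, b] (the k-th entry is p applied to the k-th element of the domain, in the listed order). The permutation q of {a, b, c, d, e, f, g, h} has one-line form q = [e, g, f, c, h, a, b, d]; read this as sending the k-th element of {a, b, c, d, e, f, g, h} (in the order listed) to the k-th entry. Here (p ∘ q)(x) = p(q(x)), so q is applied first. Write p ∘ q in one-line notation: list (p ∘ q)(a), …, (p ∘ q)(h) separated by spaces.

For each element, apply q then p: a → e → g; b → g → a; c → f → e; d → c → h; e → h → b; f → a → f; g → b → d; h → d → c.
Collecting the images, p ∘ q = [g a e h b f d c].

g a e h b f d c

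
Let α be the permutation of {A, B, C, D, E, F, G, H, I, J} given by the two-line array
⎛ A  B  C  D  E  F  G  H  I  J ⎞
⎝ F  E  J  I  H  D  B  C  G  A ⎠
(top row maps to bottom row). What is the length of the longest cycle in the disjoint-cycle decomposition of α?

10

Decomposing into disjoint cycles gives (A F D I G B E H C J); the longest has length 10.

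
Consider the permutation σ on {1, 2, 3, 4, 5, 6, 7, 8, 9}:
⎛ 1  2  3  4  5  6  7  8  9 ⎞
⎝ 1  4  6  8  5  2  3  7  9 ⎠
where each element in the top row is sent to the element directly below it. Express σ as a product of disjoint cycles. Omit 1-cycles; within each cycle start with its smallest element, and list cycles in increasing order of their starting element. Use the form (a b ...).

From 2: 2 → 4 → 8 → 7 → 3 → 6 → 2, closing the cycle (2 4 8 7 3 6).
Repeating from the next unused element and collecting all non-trivial cycles gives (2 4 8 7 3 6).

(2 4 8 7 3 6)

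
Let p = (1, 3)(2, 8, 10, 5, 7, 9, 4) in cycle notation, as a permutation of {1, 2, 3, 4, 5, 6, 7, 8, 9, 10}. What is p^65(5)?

5 lies in the 7-cycle (2, 8, 10, 5, 7, 9, 4).
Since the cycle has length 7, p^65 acts on it the same as p^2 (65 mod 7 = 2).
Stepping 2 places around the cycle: 5 → 7 → 9.

9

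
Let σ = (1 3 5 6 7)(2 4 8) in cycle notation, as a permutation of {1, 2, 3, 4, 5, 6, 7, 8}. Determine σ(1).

Within (1 3 5 6 7), 1 ↦ 3.

3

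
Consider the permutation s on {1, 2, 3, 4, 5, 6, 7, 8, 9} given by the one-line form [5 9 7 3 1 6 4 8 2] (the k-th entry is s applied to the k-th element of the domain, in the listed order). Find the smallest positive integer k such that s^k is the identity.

The disjoint-cycle form of s has cycle lengths 3, 2, 2, 1, 1.
Since disjoint cycles commute, ord(s) = lcm(3, 2, 2) = 6.

6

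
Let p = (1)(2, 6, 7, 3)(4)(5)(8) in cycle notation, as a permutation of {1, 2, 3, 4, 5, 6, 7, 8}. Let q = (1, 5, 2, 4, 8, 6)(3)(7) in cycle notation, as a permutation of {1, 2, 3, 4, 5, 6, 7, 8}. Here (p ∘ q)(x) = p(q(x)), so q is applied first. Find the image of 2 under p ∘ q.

First apply q: q(2) = 4, then p(4) = 4. Thus (p ∘ q)(2) = 4.

4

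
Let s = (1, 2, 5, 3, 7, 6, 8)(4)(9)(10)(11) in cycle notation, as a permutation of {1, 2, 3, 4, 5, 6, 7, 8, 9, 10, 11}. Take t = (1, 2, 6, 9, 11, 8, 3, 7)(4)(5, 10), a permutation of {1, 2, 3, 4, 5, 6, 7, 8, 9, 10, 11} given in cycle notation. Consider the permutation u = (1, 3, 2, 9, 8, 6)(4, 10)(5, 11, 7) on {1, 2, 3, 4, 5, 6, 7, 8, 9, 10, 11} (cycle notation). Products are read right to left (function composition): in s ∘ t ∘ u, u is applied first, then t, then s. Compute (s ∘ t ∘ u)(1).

(s ∘ t ∘ u)(1) = s(t(u(1))). u(1) = 3, then t(3) = 7, then s(7) = 6, so the result is 6.

6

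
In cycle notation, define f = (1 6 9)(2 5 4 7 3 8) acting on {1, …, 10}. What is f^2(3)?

3 lies in the 6-cycle (2 5 4 7 3 8).
Stepping 2 places around the cycle: 3 → 8 → 2.

2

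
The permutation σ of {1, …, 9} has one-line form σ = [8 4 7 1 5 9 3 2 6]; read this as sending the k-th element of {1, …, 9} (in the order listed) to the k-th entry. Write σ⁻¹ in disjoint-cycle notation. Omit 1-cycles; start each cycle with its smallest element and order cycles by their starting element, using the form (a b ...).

First write σ in disjoint cycles: (1 8 2 4)(3 7)(6 9).
The inverse reverses every cycle; in canonical form, σ⁻¹ = (1 4 2 8)(3 7)(6 9).

(1 4 2 8)(3 7)(6 9)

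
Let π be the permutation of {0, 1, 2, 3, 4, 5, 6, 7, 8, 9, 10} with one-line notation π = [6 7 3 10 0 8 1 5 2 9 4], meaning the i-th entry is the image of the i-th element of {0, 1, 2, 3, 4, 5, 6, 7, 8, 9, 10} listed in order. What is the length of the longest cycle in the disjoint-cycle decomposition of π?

10

Decomposing into disjoint cycles gives (0, 6, 1, 7, 5, 8, 2, 3, 10, 4); the longest has length 10.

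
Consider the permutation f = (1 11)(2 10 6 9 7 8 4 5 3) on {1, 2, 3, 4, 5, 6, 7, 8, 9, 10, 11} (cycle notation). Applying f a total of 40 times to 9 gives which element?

9 lies in the 9-cycle (2 10 6 9 7 8 4 5 3).
Powers repeat with period 9 on this cycle, and 40 mod 9 = 4, so f^40(9) = f^4(9).
Stepping 4 places around the cycle: 9 → 7 → 8 → 4 → 5.

5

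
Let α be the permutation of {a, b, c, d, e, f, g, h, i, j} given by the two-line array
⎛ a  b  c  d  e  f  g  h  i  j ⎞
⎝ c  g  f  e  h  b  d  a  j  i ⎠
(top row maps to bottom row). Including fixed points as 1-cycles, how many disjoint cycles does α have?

The cycle decomposition is (a, c, f, b, g, d, e, h)(i, j), which has 2 cycles (counting 1-cycles).

2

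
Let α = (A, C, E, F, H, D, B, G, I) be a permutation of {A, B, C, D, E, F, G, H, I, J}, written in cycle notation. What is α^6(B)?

F

B lies in the 9-cycle (A, C, E, F, H, D, B, G, I).
Stepping 6 places around the cycle: B → G → I → A → C → E → F.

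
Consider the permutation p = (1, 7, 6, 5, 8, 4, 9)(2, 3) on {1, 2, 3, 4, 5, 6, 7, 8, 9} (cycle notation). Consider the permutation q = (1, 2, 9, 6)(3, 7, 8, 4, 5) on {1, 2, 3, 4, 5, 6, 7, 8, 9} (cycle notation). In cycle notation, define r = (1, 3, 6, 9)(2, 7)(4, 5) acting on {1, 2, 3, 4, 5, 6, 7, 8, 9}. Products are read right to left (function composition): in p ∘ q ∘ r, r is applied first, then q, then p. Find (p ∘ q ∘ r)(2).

4

(p ∘ q ∘ r)(2) = p(q(r(2))). r(2) = 7, then q(7) = 8, then p(8) = 4, so the result is 4.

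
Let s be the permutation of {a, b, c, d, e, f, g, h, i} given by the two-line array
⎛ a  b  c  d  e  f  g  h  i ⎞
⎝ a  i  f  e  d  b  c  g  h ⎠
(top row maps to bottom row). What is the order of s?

The disjoint-cycle form of s has cycle lengths 6, 2, 1.
The order of s is the least common multiple of its cycle lengths: lcm(6, 2) = 6.

6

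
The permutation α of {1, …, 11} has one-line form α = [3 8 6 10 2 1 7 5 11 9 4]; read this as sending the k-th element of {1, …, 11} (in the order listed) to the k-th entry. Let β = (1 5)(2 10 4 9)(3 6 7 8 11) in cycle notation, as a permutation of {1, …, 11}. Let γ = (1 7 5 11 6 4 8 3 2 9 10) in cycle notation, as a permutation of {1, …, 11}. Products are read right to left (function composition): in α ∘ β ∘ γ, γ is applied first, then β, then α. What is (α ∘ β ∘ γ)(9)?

Apply the permutations in order: γ(9) = 10, then β(10) = 4, then α(4) = 10. So (α ∘ β ∘ γ)(9) = 10.

10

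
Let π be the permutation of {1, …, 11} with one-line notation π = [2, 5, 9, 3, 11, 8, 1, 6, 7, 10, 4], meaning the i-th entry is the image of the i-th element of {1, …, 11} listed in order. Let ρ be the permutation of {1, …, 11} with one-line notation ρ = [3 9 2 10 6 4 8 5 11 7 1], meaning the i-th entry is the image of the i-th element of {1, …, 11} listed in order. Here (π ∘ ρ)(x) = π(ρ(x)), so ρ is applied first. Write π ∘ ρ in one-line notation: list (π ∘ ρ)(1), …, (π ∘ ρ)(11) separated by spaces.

(π ∘ ρ)(x) = π(ρ(x)). Computing each image: π(ρ(1)) = π(3) = 9, π(ρ(2)) = π(9) = 7, π(ρ(3)) = π(2) = 5, π(ρ(4)) = π(10) = 10, π(ρ(5)) = π(6) = 8, π(ρ(6)) = π(4) = 3, π(ρ(7)) = π(8) = 6, π(ρ(8)) = π(5) = 11, π(ρ(9)) = π(11) = 4, π(ρ(10)) = π(7) = 1, π(ρ(11)) = π(1) = 2.
Hence π ∘ ρ = [9 7 5 10 8 3 6 11 4 1 2].

9 7 5 10 8 3 6 11 4 1 2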